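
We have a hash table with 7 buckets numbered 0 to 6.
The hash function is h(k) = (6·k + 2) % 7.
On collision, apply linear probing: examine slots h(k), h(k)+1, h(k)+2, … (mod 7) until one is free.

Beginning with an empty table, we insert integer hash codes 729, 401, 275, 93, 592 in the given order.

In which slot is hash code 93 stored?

Insert 729: h=1, slot 1 empty → index 1.
Insert 401: h=0, slot 0 empty → index 0.
Insert 275: h=0, slots 0,1 occupied → index 2.
Insert 93: h=0, slots 0,1,2 occupied → index 3.
Insert 592: h=5, slot 5 empty → index 5.
Table: [401, 729, 275, 93, —, 592, —]

3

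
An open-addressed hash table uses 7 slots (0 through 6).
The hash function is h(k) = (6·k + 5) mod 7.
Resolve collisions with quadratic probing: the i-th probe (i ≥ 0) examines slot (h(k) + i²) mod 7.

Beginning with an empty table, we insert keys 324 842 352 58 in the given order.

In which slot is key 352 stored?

324: h=3 → slot 3
842: h=3, probe 3,4 → slot 4
352: h=3, probe 3,4,0 → slot 0
58: h=3, probe 3,4,0,5 → slot 5
Table: [352, _, _, 324, 842, 58, _]

0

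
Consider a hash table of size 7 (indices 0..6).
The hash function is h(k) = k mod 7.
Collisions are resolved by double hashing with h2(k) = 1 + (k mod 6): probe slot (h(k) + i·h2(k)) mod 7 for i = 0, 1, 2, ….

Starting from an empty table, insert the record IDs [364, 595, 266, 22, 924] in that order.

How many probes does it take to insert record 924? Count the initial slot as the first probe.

364 hashes to 0; slot 0 is free → place at 0.
595 hashes to 0, h2=2; 0 taken → place at 2.
266 hashes to 0, h2=3; 0 taken → place at 3.
22 hashes to 1; slot 1 is free → place at 1.
924 hashes to 0, h2=1; 0,1,2,3 taken → place at 4.
Table: [364, 22, 595, 266, 924, ., .]

5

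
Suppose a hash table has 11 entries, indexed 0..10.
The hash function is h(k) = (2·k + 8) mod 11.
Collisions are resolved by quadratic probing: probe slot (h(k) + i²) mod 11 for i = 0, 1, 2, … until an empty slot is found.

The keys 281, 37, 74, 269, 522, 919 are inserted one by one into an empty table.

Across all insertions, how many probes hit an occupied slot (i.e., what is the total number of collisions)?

2

281 hashes to 9; slot 9 is free -> place at 9.
37 hashes to 5; slot 5 is free -> place at 5.
74 hashes to 2; slot 2 is free -> place at 2.
269 hashes to 7; slot 7 is free -> place at 7.
522 hashes to 7; 7 taken -> place at 8.
919 hashes to 9; 9 taken -> place at 10.
Table: [∅, ∅, 74, ∅, ∅, 37, ∅, 269, 522, 281, 919]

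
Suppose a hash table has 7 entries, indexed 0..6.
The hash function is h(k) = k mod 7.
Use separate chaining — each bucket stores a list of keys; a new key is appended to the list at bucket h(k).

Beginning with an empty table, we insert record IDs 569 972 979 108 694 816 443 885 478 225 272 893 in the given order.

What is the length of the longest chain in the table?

3

569 -> bucket 2
972 -> bucket 6
979 -> bucket 6 (collision)
108 -> bucket 3
694 -> bucket 1
816 -> bucket 4
443 -> bucket 2 (collision)
885 -> bucket 3 (collision)
478 -> bucket 2 (collision)
225 -> bucket 1 (collision)
272 -> bucket 6 (collision)
893 -> bucket 4 (collision)
Final buckets:
0: ∅
1: 694 -> 225
2: 569 -> 443 -> 478
3: 108 -> 885
4: 816 -> 893
5: ∅
6: 972 -> 979 -> 272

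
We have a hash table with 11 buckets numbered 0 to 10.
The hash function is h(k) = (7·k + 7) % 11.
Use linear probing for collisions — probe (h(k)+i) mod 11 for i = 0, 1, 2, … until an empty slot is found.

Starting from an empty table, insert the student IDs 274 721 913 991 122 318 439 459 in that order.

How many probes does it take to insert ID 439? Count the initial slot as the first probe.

3

274 hashes to 0; slot 0 is free => place at 0.
721 hashes to 5; slot 5 is free => place at 5.
913 hashes to 7; slot 7 is free => place at 7.
991 hashes to 3; slot 3 is free => place at 3.
122 hashes to 3; 3 taken => place at 4.
318 hashes to 0; 0 taken => place at 1.
439 hashes to 0; 0,1 taken => place at 2.
459 hashes to 8; slot 8 is free => place at 8.
Table: [274, 318, 439, 991, 122, 721, _, 913, 459, _, _]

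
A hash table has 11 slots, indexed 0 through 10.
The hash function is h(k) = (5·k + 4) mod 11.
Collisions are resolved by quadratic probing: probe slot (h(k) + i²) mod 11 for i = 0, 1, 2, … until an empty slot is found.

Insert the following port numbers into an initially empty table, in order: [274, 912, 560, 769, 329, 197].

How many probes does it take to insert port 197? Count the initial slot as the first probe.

6

Insert 274: h=10, slot 10 empty -> index 10.
Insert 912: h=10, slot 10 occupied -> index 0.
Insert 560: h=10, slots 10,0 occupied -> index 3.
Insert 769: h=10, slots 10,0,3 occupied -> index 8.
Insert 329: h=10, slots 10,0,3,8 occupied -> index 4.
Insert 197: h=10, slots 10,0,3,8,4 occupied -> index 2.
Table: [912, —, 197, 560, 329, —, —, —, 769, —, 274]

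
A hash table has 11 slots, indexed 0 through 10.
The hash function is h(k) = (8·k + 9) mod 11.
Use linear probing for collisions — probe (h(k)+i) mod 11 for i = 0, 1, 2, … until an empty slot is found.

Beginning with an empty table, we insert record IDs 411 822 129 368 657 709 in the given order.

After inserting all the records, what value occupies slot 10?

411 hashes to 8; slot 8 is free -> place at 8.
822 hashes to 7; slot 7 is free -> place at 7.
129 hashes to 7; 7,8 taken -> place at 9.
368 hashes to 5; slot 5 is free -> place at 5.
657 hashes to 7; 7,8,9 taken -> place at 10.
709 hashes to 5; 5 taken -> place at 6.
Table: [—, —, —, —, —, 368, 709, 822, 411, 129, 657]

657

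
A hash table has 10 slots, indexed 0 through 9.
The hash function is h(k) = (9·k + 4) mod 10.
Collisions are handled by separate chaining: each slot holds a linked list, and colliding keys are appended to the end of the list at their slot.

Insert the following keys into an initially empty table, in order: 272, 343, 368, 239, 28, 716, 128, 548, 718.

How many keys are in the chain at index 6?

272 → bucket 2
343 → bucket 1
368 → bucket 6
239 → bucket 5
28 → bucket 6 (collision)
716 → bucket 8
128 → bucket 6 (collision)
548 → bucket 6 (collision)
718 → bucket 6 (collision)
Final buckets:
0: -
1: 343
2: 272
3: -
4: -
5: 239
6: 368 -> 28 -> 128 -> 548 -> 718
7: -
8: 716
9: -

5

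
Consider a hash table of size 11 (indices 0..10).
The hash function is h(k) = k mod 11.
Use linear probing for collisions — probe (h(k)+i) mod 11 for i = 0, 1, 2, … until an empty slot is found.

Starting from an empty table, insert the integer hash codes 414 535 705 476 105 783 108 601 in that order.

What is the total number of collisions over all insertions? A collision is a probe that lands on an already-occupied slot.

4

414 hashes to 7; slot 7 is free -> place at 7.
535 hashes to 7; 7 taken -> place at 8.
705 hashes to 1; slot 1 is free -> place at 1.
476 hashes to 3; slot 3 is free -> place at 3.
105 hashes to 6; slot 6 is free -> place at 6.
783 hashes to 2; slot 2 is free -> place at 2.
108 hashes to 9; slot 9 is free -> place at 9.
601 hashes to 7; 7,8,9 taken -> place at 10.
Table: [-, 705, 783, 476, -, -, 105, 414, 535, 108, 601]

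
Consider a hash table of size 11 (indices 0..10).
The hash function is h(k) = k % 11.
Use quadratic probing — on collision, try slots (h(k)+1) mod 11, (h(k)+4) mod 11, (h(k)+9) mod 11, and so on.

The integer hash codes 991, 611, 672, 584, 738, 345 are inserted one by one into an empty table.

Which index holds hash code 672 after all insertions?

2

991 hashes to 1; slot 1 is free -> place at 1.
611 hashes to 6; slot 6 is free -> place at 6.
672 hashes to 1; 1 taken -> place at 2.
584 hashes to 1; 1,2 taken -> place at 5.
738 hashes to 1; 1,2,5 taken -> place at 10.
345 hashes to 4; slot 4 is free -> place at 4.
Table: [-, 991, 672, -, 345, 584, 611, -, -, -, 738]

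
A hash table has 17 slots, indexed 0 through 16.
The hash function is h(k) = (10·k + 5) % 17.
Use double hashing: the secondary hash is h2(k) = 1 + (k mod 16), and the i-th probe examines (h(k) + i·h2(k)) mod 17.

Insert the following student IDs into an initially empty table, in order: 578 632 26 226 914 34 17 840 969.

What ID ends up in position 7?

17

578: h=5 -> slot 5
632: h=1 -> slot 1
26: h=10 -> slot 10
226: h=4 -> slot 4
914: h=16 -> slot 16
34: h=5, h2=3, probe 5,8 -> slot 8
17: h=5, h2=2, probe 5,7 -> slot 7
840: h=7, h2=9, probe 7,16,8,0 -> slot 0
969: h=5, h2=10, probe 5,15 -> slot 15
Table: [840, 632, -, -, 226, 578, -, 17, 34, -, 26, -, -, -, -, 969, 914]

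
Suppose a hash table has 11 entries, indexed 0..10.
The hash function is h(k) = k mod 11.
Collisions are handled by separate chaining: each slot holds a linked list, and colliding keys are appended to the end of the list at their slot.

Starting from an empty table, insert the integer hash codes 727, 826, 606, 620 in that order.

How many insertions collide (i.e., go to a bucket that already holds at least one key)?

2

Insert 727: h=1, bucket 1 empty → new chain.
Insert 826: h=1, bucket 1 nonempty → append to chain.
Insert 606: h=1, bucket 1 nonempty → append to chain.
Insert 620: h=4, bucket 4 empty → new chain.
Final buckets:
0: -
1: 727 -> 826 -> 606
2: -
3: -
4: 620
5: -
6: -
7: -
8: -
9: -
10: -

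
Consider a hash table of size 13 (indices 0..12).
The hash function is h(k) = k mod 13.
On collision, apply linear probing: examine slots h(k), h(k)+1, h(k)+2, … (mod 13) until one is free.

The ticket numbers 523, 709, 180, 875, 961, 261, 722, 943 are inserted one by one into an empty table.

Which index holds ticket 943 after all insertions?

9

523: h=3 -> slot 3
709: h=7 -> slot 7
180: h=11 -> slot 11
875: h=4 -> slot 4
961: h=12 -> slot 12
261: h=1 -> slot 1
722: h=7, probe 7,8 -> slot 8
943: h=7, probe 7,8,9 -> slot 9
Table: [_, 261, _, 523, 875, _, _, 709, 722, 943, _, 180, 961]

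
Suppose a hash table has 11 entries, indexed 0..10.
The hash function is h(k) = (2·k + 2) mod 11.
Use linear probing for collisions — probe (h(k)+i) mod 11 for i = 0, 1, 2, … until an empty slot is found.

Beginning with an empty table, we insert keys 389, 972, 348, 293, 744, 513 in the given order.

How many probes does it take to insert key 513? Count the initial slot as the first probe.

Insert 389: h=10, slot 10 empty -> index 10.
Insert 972: h=10, slot 10 occupied -> index 0.
Insert 348: h=5, slot 5 empty -> index 5.
Insert 293: h=5, slot 5 occupied -> index 6.
Insert 744: h=5, slots 5,6 occupied -> index 7.
Insert 513: h=5, slots 5,6,7 occupied -> index 8.
Table: [972, ∅, ∅, ∅, ∅, 348, 293, 744, 513, ∅, 389]

4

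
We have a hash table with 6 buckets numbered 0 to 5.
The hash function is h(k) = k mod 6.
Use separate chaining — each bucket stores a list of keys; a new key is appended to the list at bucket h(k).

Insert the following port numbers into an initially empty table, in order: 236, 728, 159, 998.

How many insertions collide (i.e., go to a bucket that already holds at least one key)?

2

Insert 236: h=2, bucket 2 empty → new chain.
Insert 728: h=2, bucket 2 nonempty → append to chain.
Insert 159: h=3, bucket 3 empty → new chain.
Insert 998: h=2, bucket 2 nonempty → append to chain.
Final buckets:
0: ∅
1: ∅
2: 236 -> 728 -> 998
3: 159
4: ∅
5: ∅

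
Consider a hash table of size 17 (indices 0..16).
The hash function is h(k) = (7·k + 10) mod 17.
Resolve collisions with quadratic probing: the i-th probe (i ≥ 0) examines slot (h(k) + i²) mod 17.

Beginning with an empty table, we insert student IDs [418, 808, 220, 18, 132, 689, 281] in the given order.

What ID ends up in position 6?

418 hashes to 12; slot 12 is free -> place at 12.
808 hashes to 5; slot 5 is free -> place at 5.
220 hashes to 3; slot 3 is free -> place at 3.
18 hashes to 0; slot 0 is free -> place at 0.
132 hashes to 16; slot 16 is free -> place at 16.
689 hashes to 5; 5 taken -> place at 6.
281 hashes to 5; 5,6 taken -> place at 9.
Table: [18, ., ., 220, ., 808, 689, ., ., 281, ., ., 418, ., ., ., 132]

689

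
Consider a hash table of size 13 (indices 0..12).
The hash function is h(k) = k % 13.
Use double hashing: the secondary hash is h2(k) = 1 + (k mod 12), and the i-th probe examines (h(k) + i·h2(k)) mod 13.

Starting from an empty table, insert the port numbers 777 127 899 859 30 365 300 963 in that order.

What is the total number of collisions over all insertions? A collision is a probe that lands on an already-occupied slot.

777 hashes to 10; slot 10 is free → place at 10.
127 hashes to 10, h2=8; 10 taken → place at 5.
899 hashes to 2; slot 2 is free → place at 2.
859 hashes to 1; slot 1 is free → place at 1.
30 hashes to 4; slot 4 is free → place at 4.
365 hashes to 1, h2=6; 1 taken → place at 7.
300 hashes to 1, h2=1; 1,2 taken → place at 3.
963 hashes to 1, h2=4; 1,5 taken → place at 9.
Table: [_, 859, 899, 300, 30, 127, _, 365, _, 963, 777, _, _]

6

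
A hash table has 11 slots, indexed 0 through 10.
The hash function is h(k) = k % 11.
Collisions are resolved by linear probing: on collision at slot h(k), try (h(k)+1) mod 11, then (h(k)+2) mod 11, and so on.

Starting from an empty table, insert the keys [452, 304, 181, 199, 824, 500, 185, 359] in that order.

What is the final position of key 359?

Insert 452: h=1, slot 1 empty -> index 1.
Insert 304: h=7, slot 7 empty -> index 7.
Insert 181: h=5, slot 5 empty -> index 5.
Insert 199: h=1, slot 1 occupied -> index 2.
Insert 824: h=10, slot 10 empty -> index 10.
Insert 500: h=5, slot 5 occupied -> index 6.
Insert 185: h=9, slot 9 empty -> index 9.
Insert 359: h=7, slot 7 occupied -> index 8.
Table: [., 452, 199, ., ., 181, 500, 304, 359, 185, 824]

8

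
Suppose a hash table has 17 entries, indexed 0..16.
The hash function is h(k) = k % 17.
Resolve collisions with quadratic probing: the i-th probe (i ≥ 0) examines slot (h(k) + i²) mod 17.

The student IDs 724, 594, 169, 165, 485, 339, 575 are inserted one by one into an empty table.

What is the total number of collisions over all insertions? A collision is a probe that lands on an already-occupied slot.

3

724: h=10 → slot 10
594: h=16 → slot 16
169: h=16, probe 16,0 → slot 0
165: h=12 → slot 12
485: h=9 → slot 9
339: h=16, probe 16,0,3 → slot 3
575: h=14 → slot 14
Table: [169, ∅, ∅, 339, ∅, ∅, ∅, ∅, ∅, 485, 724, ∅, 165, ∅, 575, ∅, 594]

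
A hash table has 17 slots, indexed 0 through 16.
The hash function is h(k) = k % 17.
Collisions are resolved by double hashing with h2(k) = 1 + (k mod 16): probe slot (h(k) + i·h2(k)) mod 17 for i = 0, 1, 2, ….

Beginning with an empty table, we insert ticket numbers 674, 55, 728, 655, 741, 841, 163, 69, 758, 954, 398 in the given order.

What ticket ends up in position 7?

69

Insert 674: h=11, slot 11 empty → index 11.
Insert 55: h=4, slot 4 empty → index 4.
Insert 728: h=14, slot 14 empty → index 14.
Insert 655: h=9, slot 9 empty → index 9.
Insert 741: h=10, slot 10 empty → index 10.
Insert 841: h=8, slot 8 empty → index 8.
Insert 163: h=10, h2=4, slots 10,14 occupied → index 1.
Insert 69: h=1, h2=6, slot 1 occupied → index 7.
Insert 758: h=10, h2=7, slot 10 occupied → index 0.
Insert 954: h=2, slot 2 empty → index 2.
Insert 398: h=7, h2=15, slot 7 occupied → index 5.
Table: [758, 163, 954, ., 55, 398, ., 69, 841, 655, 741, 674, ., ., 728, ., .]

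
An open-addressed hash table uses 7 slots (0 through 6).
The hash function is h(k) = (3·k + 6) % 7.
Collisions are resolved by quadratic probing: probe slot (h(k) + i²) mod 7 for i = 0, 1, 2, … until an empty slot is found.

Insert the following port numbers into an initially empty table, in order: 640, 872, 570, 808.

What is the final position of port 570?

2

640 hashes to 1; slot 1 is free -> place at 1.
872 hashes to 4; slot 4 is free -> place at 4.
570 hashes to 1; 1 taken -> place at 2.
808 hashes to 1; 1,2 taken -> place at 5.
Table: [—, 640, 570, —, 872, 808, —]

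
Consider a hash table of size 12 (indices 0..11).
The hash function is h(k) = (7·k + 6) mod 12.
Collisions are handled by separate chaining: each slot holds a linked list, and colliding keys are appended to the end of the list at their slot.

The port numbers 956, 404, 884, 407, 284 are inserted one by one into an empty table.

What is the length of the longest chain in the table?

4

Insert 956: h=2, bucket 2 empty → new chain.
Insert 404: h=2, bucket 2 nonempty → append to chain.
Insert 884: h=2, bucket 2 nonempty → append to chain.
Insert 407: h=11, bucket 11 empty → new chain.
Insert 284: h=2, bucket 2 nonempty → append to chain.
Final buckets:
0: —
1: —
2: 956 -> 404 -> 884 -> 284
3: —
4: —
5: —
6: —
7: —
8: —
9: —
10: —
11: 407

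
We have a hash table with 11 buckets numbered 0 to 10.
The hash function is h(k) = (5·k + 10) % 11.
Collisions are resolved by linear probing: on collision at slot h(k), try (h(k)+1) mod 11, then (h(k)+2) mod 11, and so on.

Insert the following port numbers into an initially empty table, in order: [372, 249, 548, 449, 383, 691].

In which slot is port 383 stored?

4

Insert 372: h=0, slot 0 empty -> index 0.
Insert 249: h=1, slot 1 empty -> index 1.
Insert 548: h=0, slots 0,1 occupied -> index 2.
Insert 449: h=0, slots 0,1,2 occupied -> index 3.
Insert 383: h=0, slots 0,1,2,3 occupied -> index 4.
Insert 691: h=0, slots 0,1,2,3,4 occupied -> index 5.
Table: [372, 249, 548, 449, 383, 691, ., ., ., ., .]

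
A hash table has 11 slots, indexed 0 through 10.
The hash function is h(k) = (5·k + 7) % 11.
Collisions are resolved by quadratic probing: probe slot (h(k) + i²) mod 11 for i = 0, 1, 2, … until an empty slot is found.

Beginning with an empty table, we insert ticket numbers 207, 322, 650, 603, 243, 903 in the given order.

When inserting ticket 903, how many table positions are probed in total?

207 hashes to 8; slot 8 is free → place at 8.
322 hashes to 0; slot 0 is free → place at 0.
650 hashes to 1; slot 1 is free → place at 1.
603 hashes to 8; 8 taken → place at 9.
243 hashes to 1; 1 taken → place at 2.
903 hashes to 1; 1,2 taken → place at 5.
Table: [322, 650, 243, —, —, 903, —, —, 207, 603, —]

3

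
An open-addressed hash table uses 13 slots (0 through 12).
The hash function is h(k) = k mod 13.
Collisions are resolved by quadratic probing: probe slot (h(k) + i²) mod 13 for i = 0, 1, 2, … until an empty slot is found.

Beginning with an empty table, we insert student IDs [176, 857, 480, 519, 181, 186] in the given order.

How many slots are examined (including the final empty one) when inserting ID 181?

176: h=7 -> slot 7
857: h=12 -> slot 12
480: h=12, probe 12,0 -> slot 0
519: h=12, probe 12,0,3 -> slot 3
181: h=12, probe 12,0,3,8 -> slot 8
186: h=4 -> slot 4
Table: [480, _, _, 519, 186, _, _, 176, 181, _, _, _, 857]

4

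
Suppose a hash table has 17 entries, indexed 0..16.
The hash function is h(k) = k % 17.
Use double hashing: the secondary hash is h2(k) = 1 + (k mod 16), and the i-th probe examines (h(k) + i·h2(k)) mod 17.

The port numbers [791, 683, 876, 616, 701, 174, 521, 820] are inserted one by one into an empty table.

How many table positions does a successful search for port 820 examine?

3

791: h=9 => slot 9
683: h=3 => slot 3
876: h=9, h2=13, probe 9,5 => slot 5
616: h=4 => slot 4
701: h=4, h2=14, probe 4,1 => slot 1
174: h=4, h2=15, probe 4,2 => slot 2
521: h=11 => slot 11
820: h=4, h2=5, probe 4,9,14 => slot 14
Table: [., 701, 174, 683, 616, 876, ., ., ., 791, ., 521, ., ., 820, ., .]
Lookup 820: h=4, h2=5, probe 4,9,14 → found at 14.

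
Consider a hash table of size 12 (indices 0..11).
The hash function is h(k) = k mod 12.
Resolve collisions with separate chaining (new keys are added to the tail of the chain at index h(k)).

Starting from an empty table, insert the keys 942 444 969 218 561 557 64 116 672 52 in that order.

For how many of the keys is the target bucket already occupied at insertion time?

3

942 → bucket 6
444 → bucket 0
969 → bucket 9
218 → bucket 2
561 → bucket 9 (collision)
557 → bucket 5
64 → bucket 4
116 → bucket 8
672 → bucket 0 (collision)
52 → bucket 4 (collision)
Final buckets:
0: 444 -> 672
1: -
2: 218
3: -
4: 64 -> 52
5: 557
6: 942
7: -
8: 116
9: 969 -> 561
10: -
11: -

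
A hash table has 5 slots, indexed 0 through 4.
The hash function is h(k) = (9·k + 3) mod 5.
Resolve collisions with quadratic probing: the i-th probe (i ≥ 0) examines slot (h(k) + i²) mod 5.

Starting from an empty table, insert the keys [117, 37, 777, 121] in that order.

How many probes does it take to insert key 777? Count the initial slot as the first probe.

3

117 hashes to 1; slot 1 is free => place at 1.
37 hashes to 1; 1 taken => place at 2.
777 hashes to 1; 1,2 taken => place at 0.
121 hashes to 2; 2 taken => place at 3.
Table: [777, 117, 37, 121, ∅]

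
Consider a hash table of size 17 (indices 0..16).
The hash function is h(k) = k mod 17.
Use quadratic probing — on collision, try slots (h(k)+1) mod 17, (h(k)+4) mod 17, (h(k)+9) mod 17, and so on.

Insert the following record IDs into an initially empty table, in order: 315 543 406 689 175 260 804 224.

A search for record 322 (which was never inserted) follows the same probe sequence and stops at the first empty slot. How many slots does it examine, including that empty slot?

315: h=9 → slot 9
543: h=16 → slot 16
406: h=15 → slot 15
689: h=9, probe 9,10 → slot 10
175: h=5 → slot 5
260: h=5, probe 5,6 → slot 6
804: h=5, probe 5,6,9,14 → slot 14
224: h=3 → slot 3
Table: [∅, ∅, ∅, 224, ∅, 175, 260, ∅, ∅, 315, 689, ∅, ∅, ∅, 804, 406, 543]
Lookup 322: h=16, probe 16,0 → slot 0 empty, not found.

2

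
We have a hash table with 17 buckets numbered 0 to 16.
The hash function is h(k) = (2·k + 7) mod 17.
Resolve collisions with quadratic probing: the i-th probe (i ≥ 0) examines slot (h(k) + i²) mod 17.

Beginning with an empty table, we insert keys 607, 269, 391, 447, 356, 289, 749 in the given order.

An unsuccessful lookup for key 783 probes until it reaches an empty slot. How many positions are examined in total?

2

607: h=14 => slot 14
269: h=1 => slot 1
391: h=7 => slot 7
447: h=0 => slot 0
356: h=5 => slot 5
289: h=7, probe 7,8 => slot 8
749: h=9 => slot 9
Table: [447, 269, —, —, —, 356, —, 391, 289, 749, —, —, —, —, 607, —, —]
Lookup 783: h=9, probe 9,10 → slot 10 empty, not found.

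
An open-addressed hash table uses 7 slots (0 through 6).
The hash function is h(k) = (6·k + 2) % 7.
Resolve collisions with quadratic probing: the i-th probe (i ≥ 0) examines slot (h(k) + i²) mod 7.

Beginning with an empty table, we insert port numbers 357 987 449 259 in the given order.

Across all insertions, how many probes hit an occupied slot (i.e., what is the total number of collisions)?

357: h=2 => slot 2
987: h=2, probe 2,3 => slot 3
449: h=1 => slot 1
259: h=2, probe 2,3,6 => slot 6
Table: [-, 449, 357, 987, -, -, 259]

3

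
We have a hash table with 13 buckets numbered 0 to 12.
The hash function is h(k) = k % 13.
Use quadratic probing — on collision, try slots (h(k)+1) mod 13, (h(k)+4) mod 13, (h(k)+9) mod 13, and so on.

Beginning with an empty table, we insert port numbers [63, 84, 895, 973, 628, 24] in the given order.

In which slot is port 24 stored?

63 hashes to 11; slot 11 is free -> place at 11.
84 hashes to 6; slot 6 is free -> place at 6.
895 hashes to 11; 11 taken -> place at 12.
973 hashes to 11; 11,12 taken -> place at 2.
628 hashes to 4; slot 4 is free -> place at 4.
24 hashes to 11; 11,12,2 taken -> place at 7.
Table: [—, —, 973, —, 628, —, 84, 24, —, —, —, 63, 895]

7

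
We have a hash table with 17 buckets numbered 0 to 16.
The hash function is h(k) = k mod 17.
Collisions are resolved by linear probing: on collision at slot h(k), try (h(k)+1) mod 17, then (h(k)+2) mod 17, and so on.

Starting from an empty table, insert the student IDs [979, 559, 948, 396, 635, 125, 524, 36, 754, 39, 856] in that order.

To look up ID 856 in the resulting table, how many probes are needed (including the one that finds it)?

979: h=10 => slot 10
559: h=15 => slot 15
948: h=13 => slot 13
396: h=5 => slot 5
635: h=6 => slot 6
125: h=6, probe 6,7 => slot 7
524: h=14 => slot 14
36: h=2 => slot 2
754: h=6, probe 6,7,8 => slot 8
39: h=5, probe 5,6,7,8,9 => slot 9
856: h=6, probe 6,7,8,9,10,11 => slot 11
Table: [-, -, 36, -, -, 396, 635, 125, 754, 39, 979, 856, -, 948, 524, 559, -]
Lookup 856: h=6, probe 6,7,8,9,10,11 → found at 11.

6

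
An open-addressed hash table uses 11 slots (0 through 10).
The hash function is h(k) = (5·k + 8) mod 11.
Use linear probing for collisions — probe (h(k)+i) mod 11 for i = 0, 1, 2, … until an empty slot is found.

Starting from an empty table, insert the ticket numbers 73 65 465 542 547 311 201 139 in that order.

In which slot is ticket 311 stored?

5

Insert 73: h=10, slot 10 empty → index 10.
Insert 65: h=3, slot 3 empty → index 3.
Insert 465: h=1, slot 1 empty → index 1.
Insert 542: h=1, slot 1 occupied → index 2.
Insert 547: h=4, slot 4 empty → index 4.
Insert 311: h=1, slots 1,2,3,4 occupied → index 5.
Insert 201: h=1, slots 1,2,3,4,5 occupied → index 6.
Insert 139: h=10, slot 10 occupied → index 0.
Table: [139, 465, 542, 65, 547, 311, 201, _, _, _, 73]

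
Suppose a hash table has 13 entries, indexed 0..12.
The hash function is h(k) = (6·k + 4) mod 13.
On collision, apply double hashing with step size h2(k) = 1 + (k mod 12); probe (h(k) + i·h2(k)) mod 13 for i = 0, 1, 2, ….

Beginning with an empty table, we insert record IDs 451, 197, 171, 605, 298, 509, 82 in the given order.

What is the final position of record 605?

Insert 451: h=6, slot 6 empty => index 6.
Insert 197: h=3, slot 3 empty => index 3.
Insert 171: h=3, h2=4, slot 3 occupied => index 7.
Insert 605: h=7, h2=6, slot 7 occupied => index 0.
Insert 298: h=11, slot 11 empty => index 11.
Insert 509: h=3, h2=6, slot 3 occupied => index 9.
Insert 82: h=2, slot 2 empty => index 2.
Table: [605, ., 82, 197, ., ., 451, 171, ., 509, ., 298, .]

0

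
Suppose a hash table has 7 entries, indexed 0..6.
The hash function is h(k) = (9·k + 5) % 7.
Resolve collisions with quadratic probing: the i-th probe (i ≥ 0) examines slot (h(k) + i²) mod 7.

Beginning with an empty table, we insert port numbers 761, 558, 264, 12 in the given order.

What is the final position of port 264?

5

761: h=1 -> slot 1
558: h=1, probe 1,2 -> slot 2
264: h=1, probe 1,2,5 -> slot 5
12: h=1, probe 1,2,5,3 -> slot 3
Table: [., 761, 558, 12, ., 264, .]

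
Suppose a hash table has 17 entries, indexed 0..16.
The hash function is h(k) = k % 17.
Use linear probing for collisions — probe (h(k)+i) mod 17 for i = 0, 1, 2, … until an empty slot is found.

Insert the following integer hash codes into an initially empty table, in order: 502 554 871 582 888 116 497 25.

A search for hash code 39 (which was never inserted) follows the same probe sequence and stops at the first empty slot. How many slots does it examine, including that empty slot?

Insert 502: h=9, slot 9 empty -> index 9.
Insert 554: h=10, slot 10 empty -> index 10.
Insert 871: h=4, slot 4 empty -> index 4.
Insert 582: h=4, slot 4 occupied -> index 5.
Insert 888: h=4, slots 4,5 occupied -> index 6.
Insert 116: h=14, slot 14 empty -> index 14.
Insert 497: h=4, slots 4,5,6 occupied -> index 7.
Insert 25: h=8, slot 8 empty -> index 8.
Table: [∅, ∅, ∅, ∅, 871, 582, 888, 497, 25, 502, 554, ∅, ∅, ∅, 116, ∅, ∅]
Lookup 39: h=5, probe 5,6,7,8,9,10,11 → slot 11 empty, not found.

7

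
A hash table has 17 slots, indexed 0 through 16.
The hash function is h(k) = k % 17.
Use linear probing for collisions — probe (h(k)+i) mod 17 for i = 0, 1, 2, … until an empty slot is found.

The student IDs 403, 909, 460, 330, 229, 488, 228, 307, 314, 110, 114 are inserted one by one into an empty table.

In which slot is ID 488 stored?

13

Insert 403: h=12, slot 12 empty -> index 12.
Insert 909: h=8, slot 8 empty -> index 8.
Insert 460: h=1, slot 1 empty -> index 1.
Insert 330: h=7, slot 7 empty -> index 7.
Insert 229: h=8, slot 8 occupied -> index 9.
Insert 488: h=12, slot 12 occupied -> index 13.
Insert 228: h=7, slots 7,8,9 occupied -> index 10.
Insert 307: h=1, slot 1 occupied -> index 2.
Insert 314: h=8, slots 8,9,10 occupied -> index 11.
Insert 110: h=8, slots 8,9,10,11,12,13 occupied -> index 14.
Insert 114: h=12, slots 12,13,14 occupied -> index 15.
Table: [., 460, 307, ., ., ., ., 330, 909, 229, 228, 314, 403, 488, 110, 114, .]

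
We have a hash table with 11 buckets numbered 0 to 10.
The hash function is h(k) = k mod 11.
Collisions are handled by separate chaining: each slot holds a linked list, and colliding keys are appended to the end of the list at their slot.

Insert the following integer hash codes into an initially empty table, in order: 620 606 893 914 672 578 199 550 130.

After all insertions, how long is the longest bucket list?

4

Insert 620: h=4, bucket 4 empty -> new chain.
Insert 606: h=1, bucket 1 empty -> new chain.
Insert 893: h=2, bucket 2 empty -> new chain.
Insert 914: h=1, bucket 1 nonempty -> append to chain.
Insert 672: h=1, bucket 1 nonempty -> append to chain.
Insert 578: h=6, bucket 6 empty -> new chain.
Insert 199: h=1, bucket 1 nonempty -> append to chain.
Insert 550: h=0, bucket 0 empty -> new chain.
Insert 130: h=9, bucket 9 empty -> new chain.
Final buckets:
0: 550
1: 606 -> 914 -> 672 -> 199
2: 893
3: ∅
4: 620
5: ∅
6: 578
7: ∅
8: ∅
9: 130
10: ∅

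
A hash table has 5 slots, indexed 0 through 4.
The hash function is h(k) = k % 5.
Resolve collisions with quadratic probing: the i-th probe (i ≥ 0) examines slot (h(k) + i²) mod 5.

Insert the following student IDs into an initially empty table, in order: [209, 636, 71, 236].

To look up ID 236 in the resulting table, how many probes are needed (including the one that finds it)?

209 hashes to 4; slot 4 is free → place at 4.
636 hashes to 1; slot 1 is free → place at 1.
71 hashes to 1; 1 taken → place at 2.
236 hashes to 1; 1,2 taken → place at 0.
Table: [236, 636, 71, —, 209]
Lookup 236: h=1, probe 1,2,0 → found at 0.

3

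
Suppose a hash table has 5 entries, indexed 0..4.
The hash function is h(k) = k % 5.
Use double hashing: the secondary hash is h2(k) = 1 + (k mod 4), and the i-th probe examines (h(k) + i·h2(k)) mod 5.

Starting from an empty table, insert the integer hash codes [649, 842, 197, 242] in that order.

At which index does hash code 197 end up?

649 hashes to 4; slot 4 is free -> place at 4.
842 hashes to 2; slot 2 is free -> place at 2.
197 hashes to 2, h2=2; 2,4 taken -> place at 1.
242 hashes to 2, h2=3; 2 taken -> place at 0.
Table: [242, 197, 842, —, 649]

1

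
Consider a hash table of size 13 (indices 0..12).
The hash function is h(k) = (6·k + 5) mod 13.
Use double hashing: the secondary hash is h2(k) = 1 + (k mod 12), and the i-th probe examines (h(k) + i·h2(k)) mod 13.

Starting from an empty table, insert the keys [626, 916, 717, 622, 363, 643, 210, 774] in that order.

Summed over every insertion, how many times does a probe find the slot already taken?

3

626 hashes to 4; slot 4 is free → place at 4.
916 hashes to 2; slot 2 is free → place at 2.
717 hashes to 4, h2=10; 4 taken → place at 1.
622 hashes to 6; slot 6 is free → place at 6.
363 hashes to 12; slot 12 is free → place at 12.
643 hashes to 2, h2=8; 2 taken → place at 10.
210 hashes to 4, h2=7; 4 taken → place at 11.
774 hashes to 8; slot 8 is free → place at 8.
Table: [., 717, 916, ., 626, ., 622, ., 774, ., 643, 210, 363]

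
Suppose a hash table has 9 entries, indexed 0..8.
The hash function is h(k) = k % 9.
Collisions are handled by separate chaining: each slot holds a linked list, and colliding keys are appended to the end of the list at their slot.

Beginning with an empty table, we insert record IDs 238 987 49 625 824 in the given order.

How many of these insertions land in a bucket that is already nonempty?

238 -> bucket 4
987 -> bucket 6
49 -> bucket 4 (collision)
625 -> bucket 4 (collision)
824 -> bucket 5
Final buckets:
0: ∅
1: ∅
2: ∅
3: ∅
4: 238 -> 49 -> 625
5: 824
6: 987
7: ∅
8: ∅

2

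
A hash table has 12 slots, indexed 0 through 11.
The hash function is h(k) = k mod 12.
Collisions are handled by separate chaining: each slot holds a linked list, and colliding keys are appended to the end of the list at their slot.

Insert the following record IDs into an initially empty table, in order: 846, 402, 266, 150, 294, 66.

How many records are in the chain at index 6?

846 -> bucket 6
402 -> bucket 6 (collision)
266 -> bucket 2
150 -> bucket 6 (collision)
294 -> bucket 6 (collision)
66 -> bucket 6 (collision)
Final buckets:
0: -
1: -
2: 266
3: -
4: -
5: -
6: 846 -> 402 -> 150 -> 294 -> 66
7: -
8: -
9: -
10: -
11: -

5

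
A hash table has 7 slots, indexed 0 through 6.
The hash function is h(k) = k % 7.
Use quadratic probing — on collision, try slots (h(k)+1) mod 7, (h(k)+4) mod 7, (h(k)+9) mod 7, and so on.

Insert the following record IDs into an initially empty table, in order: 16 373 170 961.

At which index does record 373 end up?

3

Insert 16: h=2, slot 2 empty -> index 2.
Insert 373: h=2, slot 2 occupied -> index 3.
Insert 170: h=2, slots 2,3 occupied -> index 6.
Insert 961: h=2, slots 2,3,6 occupied -> index 4.
Table: [_, _, 16, 373, 961, _, 170]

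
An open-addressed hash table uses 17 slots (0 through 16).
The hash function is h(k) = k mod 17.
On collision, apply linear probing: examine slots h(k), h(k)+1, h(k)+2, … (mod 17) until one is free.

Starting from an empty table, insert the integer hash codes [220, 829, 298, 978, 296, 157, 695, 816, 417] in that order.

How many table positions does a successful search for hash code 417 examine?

Insert 220: h=16, slot 16 empty → index 16.
Insert 829: h=13, slot 13 empty → index 13.
Insert 298: h=9, slot 9 empty → index 9.
Insert 978: h=9, slot 9 occupied → index 10.
Insert 296: h=7, slot 7 empty → index 7.
Insert 157: h=4, slot 4 empty → index 4.
Insert 695: h=15, slot 15 empty → index 15.
Insert 816: h=0, slot 0 empty → index 0.
Insert 417: h=9, slots 9,10 occupied → index 11.
Table: [816, _, _, _, 157, _, _, 296, _, 298, 978, 417, _, 829, _, 695, 220]
Lookup 417: h=9, probe 9,10,11 → found at 11.

3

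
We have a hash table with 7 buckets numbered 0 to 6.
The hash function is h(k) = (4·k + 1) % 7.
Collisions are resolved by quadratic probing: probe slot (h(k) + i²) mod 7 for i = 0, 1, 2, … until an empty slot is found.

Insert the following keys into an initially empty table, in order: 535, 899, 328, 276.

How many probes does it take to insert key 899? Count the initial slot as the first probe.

535: h=6 => slot 6
899: h=6, probe 6,0 => slot 0
328: h=4 => slot 4
276: h=6, probe 6,0,3 => slot 3
Table: [899, _, _, 276, 328, _, 535]

2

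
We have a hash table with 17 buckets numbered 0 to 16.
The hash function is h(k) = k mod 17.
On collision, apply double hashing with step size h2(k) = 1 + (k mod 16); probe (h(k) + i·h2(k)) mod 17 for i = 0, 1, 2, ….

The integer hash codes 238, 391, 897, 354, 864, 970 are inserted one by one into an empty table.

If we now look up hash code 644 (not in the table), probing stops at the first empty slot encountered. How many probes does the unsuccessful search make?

2

Insert 238: h=0, slot 0 empty -> index 0.
Insert 391: h=0, h2=8, slot 0 occupied -> index 8.
Insert 897: h=13, slot 13 empty -> index 13.
Insert 354: h=14, slot 14 empty -> index 14.
Insert 864: h=14, h2=1, slot 14 occupied -> index 15.
Insert 970: h=1, slot 1 empty -> index 1.
Table: [238, 970, ∅, ∅, ∅, ∅, ∅, ∅, 391, ∅, ∅, ∅, ∅, 897, 354, 864, ∅]
Lookup 644: h=15, h2=5, probe 15,3 → slot 3 empty, not found.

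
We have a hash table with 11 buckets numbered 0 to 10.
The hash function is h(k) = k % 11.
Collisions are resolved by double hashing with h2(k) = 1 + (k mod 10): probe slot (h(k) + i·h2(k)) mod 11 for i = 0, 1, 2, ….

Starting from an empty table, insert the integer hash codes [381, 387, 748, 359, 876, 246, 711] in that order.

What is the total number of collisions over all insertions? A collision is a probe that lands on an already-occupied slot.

381 hashes to 7; slot 7 is free -> place at 7.
387 hashes to 2; slot 2 is free -> place at 2.
748 hashes to 0; slot 0 is free -> place at 0.
359 hashes to 7, h2=10; 7 taken -> place at 6.
876 hashes to 7, h2=7; 7 taken -> place at 3.
246 hashes to 4; slot 4 is free -> place at 4.
711 hashes to 7, h2=2; 7 taken -> place at 9.
Table: [748, -, 387, 876, 246, -, 359, 381, -, 711, -]

3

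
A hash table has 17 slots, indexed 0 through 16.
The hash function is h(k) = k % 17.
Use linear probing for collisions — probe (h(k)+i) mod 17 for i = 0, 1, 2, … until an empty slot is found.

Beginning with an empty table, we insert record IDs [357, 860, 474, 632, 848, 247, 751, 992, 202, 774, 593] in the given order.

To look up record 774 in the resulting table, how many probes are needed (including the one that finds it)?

3

357 hashes to 0; slot 0 is free → place at 0.
860 hashes to 10; slot 10 is free → place at 10.
474 hashes to 15; slot 15 is free → place at 15.
632 hashes to 3; slot 3 is free → place at 3.
848 hashes to 15; 15 taken → place at 16.
247 hashes to 9; slot 9 is free → place at 9.
751 hashes to 3; 3 taken → place at 4.
992 hashes to 6; slot 6 is free → place at 6.
202 hashes to 15; 15,16,0 taken → place at 1.
774 hashes to 9; 9,10 taken → place at 11.
593 hashes to 15; 15,16,0,1 taken → place at 2.
Table: [357, 202, 593, 632, 751, ., 992, ., ., 247, 860, 774, ., ., ., 474, 848]
Lookup 774: h=9, probe 9,10,11 → found at 11.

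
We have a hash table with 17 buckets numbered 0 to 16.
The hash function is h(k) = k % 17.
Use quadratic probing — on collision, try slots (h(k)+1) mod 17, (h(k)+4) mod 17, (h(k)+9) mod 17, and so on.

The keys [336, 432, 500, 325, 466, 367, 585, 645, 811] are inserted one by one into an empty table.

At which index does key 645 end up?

336: h=13 -> slot 13
432: h=7 -> slot 7
500: h=7, probe 7,8 -> slot 8
325: h=2 -> slot 2
466: h=7, probe 7,8,11 -> slot 11
367: h=10 -> slot 10
585: h=7, probe 7,8,11,16 -> slot 16
645: h=16, probe 16,0 -> slot 0
811: h=12 -> slot 12
Table: [645, ., 325, ., ., ., ., 432, 500, ., 367, 466, 811, 336, ., ., 585]

0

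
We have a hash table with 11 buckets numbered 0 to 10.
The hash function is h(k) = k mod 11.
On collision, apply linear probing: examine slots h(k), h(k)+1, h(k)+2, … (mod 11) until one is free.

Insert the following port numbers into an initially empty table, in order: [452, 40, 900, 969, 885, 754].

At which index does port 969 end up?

452 hashes to 1; slot 1 is free -> place at 1.
40 hashes to 7; slot 7 is free -> place at 7.
900 hashes to 9; slot 9 is free -> place at 9.
969 hashes to 1; 1 taken -> place at 2.
885 hashes to 5; slot 5 is free -> place at 5.
754 hashes to 6; slot 6 is free -> place at 6.
Table: [∅, 452, 969, ∅, ∅, 885, 754, 40, ∅, 900, ∅]

2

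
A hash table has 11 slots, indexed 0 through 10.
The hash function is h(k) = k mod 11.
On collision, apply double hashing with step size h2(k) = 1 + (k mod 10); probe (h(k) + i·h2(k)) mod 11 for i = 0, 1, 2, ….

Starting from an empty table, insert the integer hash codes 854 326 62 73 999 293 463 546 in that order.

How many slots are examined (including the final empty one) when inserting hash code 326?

854: h=7 -> slot 7
326: h=7, h2=7, probe 7,3 -> slot 3
62: h=7, h2=3, probe 7,10 -> slot 10
73: h=7, h2=4, probe 7,0 -> slot 0
999: h=9 -> slot 9
293: h=7, h2=4, probe 7,0,4 -> slot 4
463: h=1 -> slot 1
546: h=7, h2=7, probe 7,3,10,6 -> slot 6
Table: [73, 463, —, 326, 293, —, 546, 854, —, 999, 62]

2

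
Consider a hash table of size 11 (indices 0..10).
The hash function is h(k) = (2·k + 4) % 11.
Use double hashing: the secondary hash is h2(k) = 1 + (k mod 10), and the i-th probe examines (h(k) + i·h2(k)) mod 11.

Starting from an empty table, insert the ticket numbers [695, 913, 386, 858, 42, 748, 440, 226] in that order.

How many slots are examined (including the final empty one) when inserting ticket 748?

695 hashes to 8; slot 8 is free => place at 8.
913 hashes to 4; slot 4 is free => place at 4.
386 hashes to 6; slot 6 is free => place at 6.
858 hashes to 4, h2=9; 4 taken => place at 2.
42 hashes to 0; slot 0 is free => place at 0.
748 hashes to 4, h2=9; 4,2,0 taken => place at 9.
440 hashes to 4, h2=1; 4 taken => place at 5.
226 hashes to 5, h2=7; 5 taken => place at 1.
Table: [42, 226, 858, -, 913, 440, 386, -, 695, 748, -]

4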